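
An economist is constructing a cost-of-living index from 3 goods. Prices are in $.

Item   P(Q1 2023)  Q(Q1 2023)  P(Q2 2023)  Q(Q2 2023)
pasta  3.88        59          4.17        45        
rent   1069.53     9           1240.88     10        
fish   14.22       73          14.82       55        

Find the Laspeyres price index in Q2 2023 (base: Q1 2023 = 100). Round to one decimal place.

Laspeyres price index uses base-period quantities as weights.
ΣP(Q2 2023)·Q(Q1 2023) = 4.17×59 + 1240.88×9 + 14.82×73 = 246.03 + 11167.92 + 1081.86 = 12495.81
ΣP(Q1 2023)·Q(Q1 2023) = 3.88×59 + 1069.53×9 + 14.22×73 = 228.92 + 9625.77 + 1038.06 = 10892.75
Index = 12495.81 / 10892.75 × 100 = 114.7168

114.7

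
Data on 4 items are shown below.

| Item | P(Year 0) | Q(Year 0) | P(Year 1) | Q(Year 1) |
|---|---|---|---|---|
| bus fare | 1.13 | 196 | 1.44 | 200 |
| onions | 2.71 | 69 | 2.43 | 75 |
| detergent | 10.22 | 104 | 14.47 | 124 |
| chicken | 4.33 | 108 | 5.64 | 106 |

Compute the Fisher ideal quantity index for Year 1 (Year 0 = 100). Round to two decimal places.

Laspeyres component (base-period weights):
ΣP(Year 0)Q(Year 1) = 1.13×200 + 2.71×75 + 10.22×124 + 4.33×106 = 226 + 203.25 + 1267.28 + 458.98 = 2155.51
ΣP(Year 0)Q(Year 0) = 1.13×196 + 2.71×69 + 10.22×104 + 4.33×108 = 221.48 + 186.99 + 1062.88 + 467.64 = 1938.99
L = 2155.51 / 1938.99 × 100 = 111.1666
Paasche component (current-period weights):
ΣP(Year 1)Q(Year 1) = 1.44×200 + 2.43×75 + 14.47×124 + 5.64×106 = 288 + 182.25 + 1794.28 + 597.84 = 2862.37
ΣP(Year 1)Q(Year 0) = 1.44×196 + 2.43×69 + 14.47×104 + 5.64×108 = 282.24 + 167.67 + 1504.88 + 609.12 = 2563.91
P = 2862.37 / 2563.91 × 100 = 111.6408
Fisher = √(L × P) = √(111.1666 × 111.6408) = 111.4035

111.40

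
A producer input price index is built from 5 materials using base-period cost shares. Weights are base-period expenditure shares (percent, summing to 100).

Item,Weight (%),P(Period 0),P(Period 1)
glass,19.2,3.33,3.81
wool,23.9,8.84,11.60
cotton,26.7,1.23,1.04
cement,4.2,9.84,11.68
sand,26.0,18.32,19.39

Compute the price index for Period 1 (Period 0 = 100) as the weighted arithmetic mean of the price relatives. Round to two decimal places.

108.41

glass: 19.2 × (3.81/3.33) = 19.2 × 1.144144 = 21.9676
wool: 23.9 × (11.60/8.84) = 23.9 × 1.312217 = 31.3620
cotton: 26.7 × (1.04/1.23) = 26.7 × 0.845528 = 22.5756
cement: 4.2 × (11.68/9.84) = 4.2 × 1.186992 = 4.9854
sand: 26.0 × (19.39/18.32) = 26.0 × 1.058406 = 27.5186
Index = Σ wᵢ·(p₁ᵢ/p₀ᵢ) = 21.9676 + 31.3620 + 22.5756 + 4.9854 + 27.5186 = 108.4091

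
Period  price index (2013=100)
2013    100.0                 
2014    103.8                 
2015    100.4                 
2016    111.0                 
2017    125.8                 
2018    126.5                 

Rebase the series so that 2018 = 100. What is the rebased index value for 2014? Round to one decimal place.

82.1

Rebased(2014) = 103.8 / 126.5 × 100 = 82.0553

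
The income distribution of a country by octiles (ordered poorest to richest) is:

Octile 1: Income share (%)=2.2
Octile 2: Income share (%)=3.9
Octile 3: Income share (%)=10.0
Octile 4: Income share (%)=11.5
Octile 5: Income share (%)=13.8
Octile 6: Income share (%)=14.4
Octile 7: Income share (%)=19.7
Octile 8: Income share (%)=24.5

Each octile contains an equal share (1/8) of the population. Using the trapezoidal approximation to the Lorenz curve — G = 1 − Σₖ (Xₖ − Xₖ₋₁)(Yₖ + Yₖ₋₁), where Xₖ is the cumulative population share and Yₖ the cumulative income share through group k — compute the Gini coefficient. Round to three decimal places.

0.313

Cumulative income shares Yₖ: 0.0220, 0.0610, 0.1610, 0.2760, 0.4140, 0.5580, 0.7550, 1.0000
Σ (Xₖ−Xₖ₋₁)(Yₖ+Yₖ₋₁) = (1/8)(0.0220+0.0000) + (1/8)(0.0610+0.0220) + (1/8)(0.1610+0.0610) + (1/8)(0.2760+0.1610) + (1/8)(0.4140+0.2760) + (1/8)(0.5580+0.4140) + (1/8)(0.7550+0.5580) + (1/8)(1.0000+0.7550)
  = 0.0028 + 0.0104 + 0.0278 + 0.0546 + 0.0863 + 0.1215 + 0.1641 + 0.2194 = 0.6868
G = 1 − 0.6868 = 0.3132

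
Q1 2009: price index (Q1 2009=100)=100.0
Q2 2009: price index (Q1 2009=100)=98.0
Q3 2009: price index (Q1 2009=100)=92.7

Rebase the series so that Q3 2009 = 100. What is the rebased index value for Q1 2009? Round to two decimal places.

Rebased(Q1 2009) = 100.0 / 92.7 × 100 = 107.8749

107.87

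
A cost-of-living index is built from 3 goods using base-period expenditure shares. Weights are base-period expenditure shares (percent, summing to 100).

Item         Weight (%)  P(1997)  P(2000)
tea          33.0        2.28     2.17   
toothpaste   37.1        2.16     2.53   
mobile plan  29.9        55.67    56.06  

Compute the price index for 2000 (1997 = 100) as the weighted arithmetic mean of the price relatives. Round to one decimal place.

105.0

tea: 33.0 × (2.17/2.28) = 33.0 × 0.951754 = 31.4079
toothpaste: 37.1 × (2.53/2.16) = 37.1 × 1.171296 = 43.4551
mobile plan: 29.9 × (56.06/55.67) = 29.9 × 1.007006 = 30.1095
Index = Σ wᵢ·(p₁ᵢ/p₀ᵢ) = 31.4079 + 43.4551 + 30.1095 = 104.9725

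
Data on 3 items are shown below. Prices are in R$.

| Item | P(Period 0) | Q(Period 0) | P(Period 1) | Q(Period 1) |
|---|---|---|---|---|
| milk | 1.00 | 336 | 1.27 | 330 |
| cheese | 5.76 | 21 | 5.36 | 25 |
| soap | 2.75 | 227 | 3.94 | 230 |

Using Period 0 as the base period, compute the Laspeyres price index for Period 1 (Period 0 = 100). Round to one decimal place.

Laspeyres price index uses base-period quantities as weights.
ΣP(Period 1)·Q(Period 0) = 1.27×336 + 5.36×21 + 3.94×227 = 426.72 + 112.56 + 894.38 = 1433.66
ΣP(Period 0)·Q(Period 0) = 1.00×336 + 5.76×21 + 2.75×227 = 336 + 120.96 + 624.25 = 1081.21
Index = 1433.66 / 1081.21 × 100 = 132.5977

132.6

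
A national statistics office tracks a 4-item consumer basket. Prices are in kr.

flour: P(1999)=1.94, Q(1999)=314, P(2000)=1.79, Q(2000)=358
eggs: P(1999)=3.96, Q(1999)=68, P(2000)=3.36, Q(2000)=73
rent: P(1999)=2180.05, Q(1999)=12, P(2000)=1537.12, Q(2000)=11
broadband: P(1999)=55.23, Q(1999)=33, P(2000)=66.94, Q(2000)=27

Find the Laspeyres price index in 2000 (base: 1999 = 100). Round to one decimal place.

74.3

Laspeyres price index uses base-period quantities as weights.
ΣP(2000)·Q(1999) = 1.79×314 + 3.36×68 + 1537.12×12 + 66.94×33 = 562.06 + 228.48 + 18445.44 + 2209.02 = 21445
ΣP(1999)·Q(1999) = 1.94×314 + 3.96×68 + 2180.05×12 + 55.23×33 = 609.16 + 269.28 + 26160.6 + 1822.59 = 28861.63
Index = 21445 / 28861.63 × 100 = 74.3028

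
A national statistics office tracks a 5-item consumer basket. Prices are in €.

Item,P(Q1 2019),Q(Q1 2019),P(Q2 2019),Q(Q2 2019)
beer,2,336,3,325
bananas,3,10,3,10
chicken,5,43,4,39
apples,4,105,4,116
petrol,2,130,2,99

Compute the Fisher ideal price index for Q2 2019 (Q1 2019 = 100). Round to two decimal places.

Laspeyres component (base-period weights):
ΣP(Q2 2019)Q(Q1 2019) = 3×336 + 3×10 + 4×43 + 4×105 + 2×130 = 1008 + 30 + 172 + 420 + 260 = 1890
ΣP(Q1 2019)Q(Q1 2019) = 2×336 + 3×10 + 5×43 + 4×105 + 2×130 = 672 + 30 + 215 + 420 + 260 = 1597
L = 1890 / 1597 × 100 = 118.3469
Paasche component (current-period weights):
ΣP(Q2 2019)Q(Q2 2019) = 3×325 + 3×10 + 4×39 + 4×116 + 2×99 = 975 + 30 + 156 + 464 + 198 = 1823
ΣP(Q1 2019)Q(Q2 2019) = 2×325 + 3×10 + 5×39 + 4×116 + 2×99 = 650 + 30 + 195 + 464 + 198 = 1537
P = 1823 / 1537 × 100 = 118.6077
Fisher = √(L × P) = √(118.3469 × 118.6077) = 118.4772

118.48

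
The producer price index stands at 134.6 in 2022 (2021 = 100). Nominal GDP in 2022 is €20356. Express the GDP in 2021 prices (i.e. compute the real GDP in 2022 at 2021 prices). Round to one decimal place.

Real = Nominal ÷ (Index/100) = 20356 ÷ (134.6/100)
     = 20356 ÷ 1.346 = 15123.3284

15123.3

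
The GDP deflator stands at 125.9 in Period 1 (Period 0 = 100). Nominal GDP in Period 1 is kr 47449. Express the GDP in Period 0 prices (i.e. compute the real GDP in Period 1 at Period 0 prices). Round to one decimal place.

37687.8

Real = Nominal ÷ (Index/100) = 47449 ÷ (125.9/100)
     = 47449 ÷ 1.259 = 37687.8475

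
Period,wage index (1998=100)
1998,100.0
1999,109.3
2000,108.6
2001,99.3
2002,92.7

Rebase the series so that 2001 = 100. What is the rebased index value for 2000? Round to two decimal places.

Rebased(2000) = 108.6 / 99.3 × 100 = 109.3656

109.37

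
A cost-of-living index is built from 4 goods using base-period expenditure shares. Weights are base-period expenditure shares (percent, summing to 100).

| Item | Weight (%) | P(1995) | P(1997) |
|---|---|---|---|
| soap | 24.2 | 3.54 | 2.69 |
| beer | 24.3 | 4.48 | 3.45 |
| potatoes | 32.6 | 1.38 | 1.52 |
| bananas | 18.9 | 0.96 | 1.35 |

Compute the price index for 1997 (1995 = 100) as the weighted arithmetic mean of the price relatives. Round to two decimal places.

99.59

soap: 24.2 × (2.69/3.54) = 24.2 × 0.759887 = 18.3893
beer: 24.3 × (3.45/4.48) = 24.3 × 0.770089 = 18.7132
potatoes: 32.6 × (1.52/1.38) = 32.6 × 1.101449 = 35.9072
bananas: 18.9 × (1.35/0.96) = 18.9 × 1.406250 = 26.5781
Index = Σ wᵢ·(p₁ᵢ/p₀ᵢ) = 18.3893 + 18.7132 + 35.9072 + 26.5781 = 99.5878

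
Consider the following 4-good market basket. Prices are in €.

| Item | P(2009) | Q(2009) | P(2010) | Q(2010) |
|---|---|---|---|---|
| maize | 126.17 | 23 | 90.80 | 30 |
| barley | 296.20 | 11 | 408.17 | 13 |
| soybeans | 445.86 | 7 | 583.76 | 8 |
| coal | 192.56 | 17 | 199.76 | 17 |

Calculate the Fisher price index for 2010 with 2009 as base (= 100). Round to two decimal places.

Laspeyres component (base-period weights):
ΣP(2010)Q(2009) = 90.80×23 + 408.17×11 + 583.76×7 + 199.76×17 = 2088.4 + 4489.87 + 4086.32 + 3395.92 = 14060.51
ΣP(2009)Q(2009) = 126.17×23 + 296.20×11 + 445.86×7 + 192.56×17 = 2901.91 + 3258.2 + 3121.02 + 3273.52 = 12554.65
L = 14060.51 / 12554.65 × 100 = 111.9944
Paasche component (current-period weights):
ΣP(2010)Q(2010) = 90.80×30 + 408.17×13 + 583.76×8 + 199.76×17 = 2724 + 5306.21 + 4670.08 + 3395.92 = 16096.21
ΣP(2009)Q(2010) = 126.17×30 + 296.20×13 + 445.86×8 + 192.56×17 = 3785.1 + 3850.6 + 3566.88 + 3273.52 = 14476.1
P = 16096.21 / 14476.1 × 100 = 111.1916
Fisher = √(L × P) = √(111.9944 × 111.1916) = 111.5923

111.59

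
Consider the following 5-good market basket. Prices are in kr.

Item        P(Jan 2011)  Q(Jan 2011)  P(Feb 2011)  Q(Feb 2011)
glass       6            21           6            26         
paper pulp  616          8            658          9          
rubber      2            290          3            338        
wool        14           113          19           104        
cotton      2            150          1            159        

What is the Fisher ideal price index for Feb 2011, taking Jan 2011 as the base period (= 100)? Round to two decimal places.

113.53

Laspeyres component (base-period weights):
ΣP(Feb 2011)Q(Jan 2011) = 6×21 + 658×8 + 3×290 + 19×113 + 1×150 = 126 + 5264 + 870 + 2147 + 150 = 8557
ΣP(Jan 2011)Q(Jan 2011) = 6×21 + 616×8 + 2×290 + 14×113 + 2×150 = 126 + 4928 + 580 + 1582 + 300 = 7516
L = 8557 / 7516 × 100 = 113.8505
Paasche component (current-period weights):
ΣP(Feb 2011)Q(Feb 2011) = 6×26 + 658×9 + 3×338 + 19×104 + 1×159 = 156 + 5922 + 1014 + 1976 + 159 = 9227
ΣP(Jan 2011)Q(Feb 2011) = 6×26 + 616×9 + 2×338 + 14×104 + 2×159 = 156 + 5544 + 676 + 1456 + 318 = 8150
P = 9227 / 8150 × 100 = 113.2147
Fisher = √(L × P) = √(113.8505 × 113.2147) = 113.5321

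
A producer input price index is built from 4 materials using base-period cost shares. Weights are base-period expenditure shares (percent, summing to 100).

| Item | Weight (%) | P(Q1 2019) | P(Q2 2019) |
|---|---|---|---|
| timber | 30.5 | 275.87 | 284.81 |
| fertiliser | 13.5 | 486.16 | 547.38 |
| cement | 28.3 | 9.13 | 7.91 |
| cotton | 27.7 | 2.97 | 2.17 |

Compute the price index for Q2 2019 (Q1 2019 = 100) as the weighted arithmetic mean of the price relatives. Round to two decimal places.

91.45

timber: 30.5 × (284.81/275.87) = 30.5 × 1.032407 = 31.4884
fertiliser: 13.5 × (547.38/486.16) = 13.5 × 1.125926 = 15.2000
cement: 28.3 × (7.91/9.13) = 28.3 × 0.866375 = 24.5184
cotton: 27.7 × (2.17/2.97) = 27.7 × 0.730640 = 20.2387
Index = Σ wᵢ·(p₁ᵢ/p₀ᵢ) = 31.4884 + 15.2000 + 24.5184 + 20.2387 = 91.4455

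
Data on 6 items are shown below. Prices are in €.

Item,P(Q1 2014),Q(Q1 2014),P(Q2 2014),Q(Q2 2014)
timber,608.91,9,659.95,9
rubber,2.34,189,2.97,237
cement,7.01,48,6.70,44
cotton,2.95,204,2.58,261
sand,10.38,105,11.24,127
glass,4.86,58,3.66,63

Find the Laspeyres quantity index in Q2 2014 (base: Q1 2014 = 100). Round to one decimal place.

Laspeyres quantity index uses base-period prices as weights.
ΣP(Q1 2014)·Q(Q2 2014) = 608.91×9 + 2.34×237 + 7.01×44 + 2.95×261 + 10.38×127 + 4.86×63 = 5480.19 + 554.58 + 308.44 + 769.95 + 1318.26 + 306.18 = 8737.6
ΣP(Q1 2014)·Q(Q1 2014) = 608.91×9 + 2.34×189 + 7.01×48 + 2.95×204 + 10.38×105 + 4.86×58 = 5480.19 + 442.26 + 336.48 + 601.8 + 1089.9 + 281.88 = 8232.51
Index = 8737.6 / 8232.51 × 100 = 106.1353

106.1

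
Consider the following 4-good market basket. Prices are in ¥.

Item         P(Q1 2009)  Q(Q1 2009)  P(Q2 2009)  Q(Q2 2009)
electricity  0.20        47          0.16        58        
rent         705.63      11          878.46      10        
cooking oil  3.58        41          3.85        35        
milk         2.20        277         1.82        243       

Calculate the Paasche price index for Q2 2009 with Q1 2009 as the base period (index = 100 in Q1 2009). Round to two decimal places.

121.26

Paasche price index uses current-period quantities as weights.
ΣP(Q2 2009)·Q(Q2 2009) = 0.16×58 + 878.46×10 + 3.85×35 + 1.82×243 = 9.28 + 8784.6 + 134.75 + 442.26 = 9370.89
ΣP(Q1 2009)·Q(Q2 2009) = 0.20×58 + 705.63×10 + 3.58×35 + 2.20×243 = 11.6 + 7056.3 + 125.3 + 534.6 = 7727.8
Index = 9370.89 / 7727.8 × 100 = 121.2621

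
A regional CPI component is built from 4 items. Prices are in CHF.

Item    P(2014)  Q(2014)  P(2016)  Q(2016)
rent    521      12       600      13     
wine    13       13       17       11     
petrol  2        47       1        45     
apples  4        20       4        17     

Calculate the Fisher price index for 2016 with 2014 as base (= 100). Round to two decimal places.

Laspeyres component (base-period weights):
ΣP(2016)Q(2014) = 600×12 + 17×13 + 1×47 + 4×20 = 7200 + 221 + 47 + 80 = 7548
ΣP(2014)Q(2014) = 521×12 + 13×13 + 2×47 + 4×20 = 6252 + 169 + 94 + 80 = 6595
L = 7548 / 6595 × 100 = 114.4503
Paasche component (current-period weights):
ΣP(2016)Q(2016) = 600×13 + 17×11 + 1×45 + 4×17 = 7800 + 187 + 45 + 68 = 8100
ΣP(2014)Q(2016) = 521×13 + 13×11 + 2×45 + 4×17 = 6773 + 143 + 90 + 68 = 7074
P = 8100 / 7074 × 100 = 114.5038
Fisher = √(L × P) = √(114.4503 × 114.5038) = 114.4771

114.48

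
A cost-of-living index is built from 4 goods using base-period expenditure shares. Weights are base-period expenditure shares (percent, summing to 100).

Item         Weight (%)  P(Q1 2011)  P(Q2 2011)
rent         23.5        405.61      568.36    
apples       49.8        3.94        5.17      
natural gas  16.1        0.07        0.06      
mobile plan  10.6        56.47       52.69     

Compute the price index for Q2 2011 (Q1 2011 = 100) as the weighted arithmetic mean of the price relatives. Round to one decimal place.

122.0

rent: 23.5 × (568.36/405.61) = 23.5 × 1.401248 = 32.9293
apples: 49.8 × (5.17/3.94) = 49.8 × 1.312183 = 65.3467
natural gas: 16.1 × (0.06/0.07) = 16.1 × 0.857143 = 13.8000
mobile plan: 10.6 × (52.69/56.47) = 10.6 × 0.933062 = 9.8905
Index = Σ wᵢ·(p₁ᵢ/p₀ᵢ) = 32.9293 + 65.3467 + 13.8000 + 9.8905 = 121.9665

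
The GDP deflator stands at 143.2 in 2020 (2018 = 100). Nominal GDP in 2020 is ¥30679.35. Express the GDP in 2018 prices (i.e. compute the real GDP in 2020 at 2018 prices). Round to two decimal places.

Real = Nominal ÷ (Index/100) = 30679.35 ÷ (143.2/100)
     = 30679.35 ÷ 1.432 = 21424.1271

21424.13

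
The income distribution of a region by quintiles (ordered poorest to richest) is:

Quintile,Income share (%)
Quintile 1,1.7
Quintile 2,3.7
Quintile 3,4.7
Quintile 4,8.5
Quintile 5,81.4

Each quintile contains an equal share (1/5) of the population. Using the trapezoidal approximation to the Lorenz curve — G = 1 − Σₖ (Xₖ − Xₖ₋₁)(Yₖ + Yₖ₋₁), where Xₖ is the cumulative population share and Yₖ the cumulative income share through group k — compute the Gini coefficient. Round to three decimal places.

Cumulative income shares Yₖ: 0.0170, 0.0540, 0.1010, 0.1860, 1.0000
Σ (Xₖ−Xₖ₋₁)(Yₖ+Yₖ₋₁) = (1/5)(0.0170+0.0000) + (1/5)(0.0540+0.0170) + (1/5)(0.1010+0.0540) + (1/5)(0.1860+0.1010) + (1/5)(1.0000+0.1860)
  = 0.0034 + 0.0142 + 0.0310 + 0.0574 + 0.2372 = 0.3432
G = 1 − 0.3432 = 0.6568

0.657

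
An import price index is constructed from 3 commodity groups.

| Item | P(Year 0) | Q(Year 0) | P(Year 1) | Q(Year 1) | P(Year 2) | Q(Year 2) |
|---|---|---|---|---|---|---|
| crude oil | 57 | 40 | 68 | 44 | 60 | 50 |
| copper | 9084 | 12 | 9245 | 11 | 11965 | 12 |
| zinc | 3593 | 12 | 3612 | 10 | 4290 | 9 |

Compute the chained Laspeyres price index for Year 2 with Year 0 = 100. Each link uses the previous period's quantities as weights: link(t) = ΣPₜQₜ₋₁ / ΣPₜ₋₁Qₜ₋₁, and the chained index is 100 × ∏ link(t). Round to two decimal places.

127.93

Link Year 0→Year 1:
ΣP(Year 1)Q(Year 0) = 68×40 + 9245×12 + 3612×12 = 2720 + 110940 + 43344 = 157004
ΣP(Year 0)Q(Year 0) = 57×40 + 9084×12 + 3593×12 = 2280 + 109008 + 43116 = 154404
link = 157004/154404 = 1.016839
Link Year 1→Year 2:
ΣP(Year 2)Q(Year 1) = 60×44 + 11965×11 + 4290×10 = 2640 + 131615 + 42900 = 177155
ΣP(Year 1)Q(Year 1) = 68×44 + 9245×11 + 3612×10 = 2992 + 101695 + 36120 = 140807
link = 177155/140807 = 1.258141
Chained index = 100 × 1.016839 × 1.258141 = 127.9326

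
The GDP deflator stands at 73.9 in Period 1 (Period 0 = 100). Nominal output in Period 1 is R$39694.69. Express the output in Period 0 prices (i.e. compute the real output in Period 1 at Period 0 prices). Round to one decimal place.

Real = Nominal ÷ (Index/100) = 39694.69 ÷ (73.9/100)
     = 39694.69 ÷ 0.739 = 53714.0595

53714.1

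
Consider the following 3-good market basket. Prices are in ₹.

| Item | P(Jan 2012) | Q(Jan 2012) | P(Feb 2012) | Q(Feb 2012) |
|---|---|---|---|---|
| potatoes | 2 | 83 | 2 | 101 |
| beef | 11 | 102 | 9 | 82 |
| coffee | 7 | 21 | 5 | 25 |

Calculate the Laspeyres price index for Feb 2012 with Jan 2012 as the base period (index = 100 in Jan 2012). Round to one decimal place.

82.9

Laspeyres price index uses base-period quantities as weights.
ΣP(Feb 2012)·Q(Jan 2012) = 2×83 + 9×102 + 5×21 = 166 + 918 + 105 = 1189
ΣP(Jan 2012)·Q(Jan 2012) = 2×83 + 11×102 + 7×21 = 166 + 1122 + 147 = 1435
Index = 1189 / 1435 × 100 = 82.8571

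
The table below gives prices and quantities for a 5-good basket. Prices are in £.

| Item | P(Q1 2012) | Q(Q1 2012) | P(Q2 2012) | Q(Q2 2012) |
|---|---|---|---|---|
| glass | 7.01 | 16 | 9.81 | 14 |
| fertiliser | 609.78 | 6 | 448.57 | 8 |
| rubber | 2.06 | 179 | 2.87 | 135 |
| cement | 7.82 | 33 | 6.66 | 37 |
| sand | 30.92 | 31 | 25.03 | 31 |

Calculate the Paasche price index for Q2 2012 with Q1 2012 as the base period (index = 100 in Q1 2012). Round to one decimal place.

79.0

Paasche price index uses current-period quantities as weights.
ΣP(Q2 2012)·Q(Q2 2012) = 9.81×14 + 448.57×8 + 2.87×135 + 6.66×37 + 25.03×31 = 137.34 + 3588.56 + 387.45 + 246.42 + 775.93 = 5135.7
ΣP(Q1 2012)·Q(Q2 2012) = 7.01×14 + 609.78×8 + 2.06×135 + 7.82×37 + 30.92×31 = 98.14 + 4878.24 + 278.1 + 289.34 + 958.52 = 6502.34
Index = 5135.7 / 6502.34 × 100 = 78.9823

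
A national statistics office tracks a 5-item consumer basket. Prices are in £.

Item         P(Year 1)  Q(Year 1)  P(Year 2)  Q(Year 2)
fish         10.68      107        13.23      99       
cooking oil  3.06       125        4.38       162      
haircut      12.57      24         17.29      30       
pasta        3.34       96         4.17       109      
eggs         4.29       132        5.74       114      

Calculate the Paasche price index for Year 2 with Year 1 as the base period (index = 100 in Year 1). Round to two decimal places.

Paasche price index uses current-period quantities as weights.
ΣP(Year 2)·Q(Year 2) = 13.23×99 + 4.38×162 + 17.29×30 + 4.17×109 + 5.74×114 = 1309.77 + 709.56 + 518.7 + 454.53 + 654.36 = 3646.92
ΣP(Year 1)·Q(Year 2) = 10.68×99 + 3.06×162 + 12.57×30 + 3.34×109 + 4.29×114 = 1057.32 + 495.72 + 377.1 + 364.06 + 489.06 = 2783.26
Index = 3646.92 / 2783.26 × 100 = 131.0305

131.03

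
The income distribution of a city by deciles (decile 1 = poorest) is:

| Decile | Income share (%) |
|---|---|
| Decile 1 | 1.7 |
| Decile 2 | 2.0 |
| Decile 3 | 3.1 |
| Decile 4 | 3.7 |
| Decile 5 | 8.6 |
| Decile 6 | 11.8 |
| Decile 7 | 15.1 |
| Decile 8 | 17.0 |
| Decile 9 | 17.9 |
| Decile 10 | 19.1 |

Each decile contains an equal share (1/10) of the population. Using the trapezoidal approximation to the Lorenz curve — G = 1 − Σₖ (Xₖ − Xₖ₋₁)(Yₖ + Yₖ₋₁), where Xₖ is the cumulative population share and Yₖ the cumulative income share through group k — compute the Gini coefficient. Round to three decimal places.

0.375

Cumulative income shares Yₖ: 0.0170, 0.0370, 0.0680, 0.1050, 0.1910, 0.3090, 0.4600, 0.6300, 0.8090, 1.0000
Σ (Xₖ−Xₖ₋₁)(Yₖ+Yₖ₋₁) = (1/10)(0.0170+0.0000) + (1/10)(0.0370+0.0170) + (1/10)(0.0680+0.0370) + (1/10)(0.1050+0.0680) + (1/10)(0.1910+0.1050) + (1/10)(0.3090+0.1910) + (1/10)(0.4600+0.3090) + (1/10)(0.6300+0.4600) + (1/10)(0.8090+0.6300) + (1/10)(1.0000+0.8090)
  = 0.0017 + 0.0054 + 0.0105 + 0.0173 + 0.0296 + 0.0500 + 0.0769 + 0.1090 + 0.1439 + 0.1809 = 0.6252
G = 1 − 0.6252 = 0.3748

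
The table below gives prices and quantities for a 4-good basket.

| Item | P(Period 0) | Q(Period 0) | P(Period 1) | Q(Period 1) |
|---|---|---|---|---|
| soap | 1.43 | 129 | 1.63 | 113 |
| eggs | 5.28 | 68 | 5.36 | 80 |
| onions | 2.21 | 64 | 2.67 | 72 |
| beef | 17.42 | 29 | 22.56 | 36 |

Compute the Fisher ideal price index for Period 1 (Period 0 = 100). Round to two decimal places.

Laspeyres component (base-period weights):
ΣP(Period 1)Q(Period 0) = 1.63×129 + 5.36×68 + 2.67×64 + 22.56×29 = 210.27 + 364.48 + 170.88 + 654.24 = 1399.87
ΣP(Period 0)Q(Period 0) = 1.43×129 + 5.28×68 + 2.21×64 + 17.42×29 = 184.47 + 359.04 + 141.44 + 505.18 = 1190.13
L = 1399.87 / 1190.13 × 100 = 117.6233
Paasche component (current-period weights):
ΣP(Period 1)Q(Period 1) = 1.63×113 + 5.36×80 + 2.67×72 + 22.56×36 = 184.19 + 428.8 + 192.24 + 812.16 = 1617.39
ΣP(Period 0)Q(Period 1) = 1.43×113 + 5.28×80 + 2.21×72 + 17.42×36 = 161.59 + 422.4 + 159.12 + 627.12 = 1370.23
P = 1617.39 / 1370.23 × 100 = 118.0378
Fisher = √(L × P) = √(117.6233 × 118.0378) = 117.8304

117.83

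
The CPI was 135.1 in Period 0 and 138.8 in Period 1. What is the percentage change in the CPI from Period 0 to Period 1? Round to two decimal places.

Change = (138.8 − 135.1) / 135.1 × 100
       = 3.7 / 135.1 × 100 = 2.7387%

2.74%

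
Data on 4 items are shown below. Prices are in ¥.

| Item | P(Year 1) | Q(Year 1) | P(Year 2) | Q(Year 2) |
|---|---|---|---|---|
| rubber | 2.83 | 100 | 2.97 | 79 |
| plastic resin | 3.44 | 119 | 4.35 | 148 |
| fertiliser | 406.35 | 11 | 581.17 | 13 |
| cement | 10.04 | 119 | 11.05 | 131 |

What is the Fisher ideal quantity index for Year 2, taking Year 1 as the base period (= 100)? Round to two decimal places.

Laspeyres component (base-period weights):
ΣP(Year 1)Q(Year 2) = 2.83×79 + 3.44×148 + 406.35×13 + 10.04×131 = 223.57 + 509.12 + 5282.55 + 1315.24 = 7330.48
ΣP(Year 1)Q(Year 1) = 2.83×100 + 3.44×119 + 406.35×11 + 10.04×119 = 283 + 409.36 + 4469.85 + 1194.76 = 6356.97
L = 7330.48 / 6356.97 × 100 = 115.3141
Paasche component (current-period weights):
ΣP(Year 2)Q(Year 2) = 2.97×79 + 4.35×148 + 581.17×13 + 11.05×131 = 234.63 + 643.8 + 7555.21 + 1447.55 = 9881.19
ΣP(Year 2)Q(Year 1) = 2.97×100 + 4.35×119 + 581.17×11 + 11.05×119 = 297 + 517.65 + 6392.87 + 1314.95 = 8522.47
P = 9881.19 / 8522.47 × 100 = 115.9428
Fisher = √(L × P) = √(115.3141 × 115.9428) = 115.6280

115.63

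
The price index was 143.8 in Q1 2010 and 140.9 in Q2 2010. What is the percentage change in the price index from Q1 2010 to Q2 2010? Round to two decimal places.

Change = (140.9 − 143.8) / 143.8 × 100
       = -2.9 / 143.8 × 100 = -2.0167%

-2.02%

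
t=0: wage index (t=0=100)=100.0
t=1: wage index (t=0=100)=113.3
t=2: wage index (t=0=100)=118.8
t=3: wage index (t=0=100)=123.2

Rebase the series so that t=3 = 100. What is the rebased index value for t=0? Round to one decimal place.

Rebased(t=0) = 100.0 / 123.2 × 100 = 81.1688

81.2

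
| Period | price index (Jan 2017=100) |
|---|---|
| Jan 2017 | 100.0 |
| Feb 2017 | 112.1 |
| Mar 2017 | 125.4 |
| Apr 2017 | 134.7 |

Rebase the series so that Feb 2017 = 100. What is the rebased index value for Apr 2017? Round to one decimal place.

Rebased(Apr 2017) = 134.7 / 112.1 × 100 = 120.1606

120.2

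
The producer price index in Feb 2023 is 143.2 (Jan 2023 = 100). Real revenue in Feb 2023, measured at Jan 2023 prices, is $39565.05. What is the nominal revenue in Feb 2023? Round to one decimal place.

56657.2

Nominal = Real × (Index/100) = 39565.05 × (143.2/100)
        = 39565.05 × 1.432 = 56657.1516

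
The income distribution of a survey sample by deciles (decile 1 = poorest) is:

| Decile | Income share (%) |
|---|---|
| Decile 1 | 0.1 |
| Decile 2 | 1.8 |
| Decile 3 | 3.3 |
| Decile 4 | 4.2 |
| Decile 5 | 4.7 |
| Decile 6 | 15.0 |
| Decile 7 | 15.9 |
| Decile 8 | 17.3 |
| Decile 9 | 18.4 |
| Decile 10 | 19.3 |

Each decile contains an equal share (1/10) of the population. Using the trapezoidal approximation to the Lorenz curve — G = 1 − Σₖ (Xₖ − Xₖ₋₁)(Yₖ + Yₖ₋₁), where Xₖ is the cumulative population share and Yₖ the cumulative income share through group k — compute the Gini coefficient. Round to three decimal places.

0.404

Cumulative income shares Yₖ: 0.0010, 0.0190, 0.0520, 0.0940, 0.1410, 0.2910, 0.4500, 0.6230, 0.8070, 1.0000
Σ (Xₖ−Xₖ₋₁)(Yₖ+Yₖ₋₁) = (1/10)(0.0010+0.0000) + (1/10)(0.0190+0.0010) + (1/10)(0.0520+0.0190) + (1/10)(0.0940+0.0520) + (1/10)(0.1410+0.0940) + (1/10)(0.2910+0.1410) + (1/10)(0.4500+0.2910) + (1/10)(0.6230+0.4500) + (1/10)(0.8070+0.6230) + (1/10)(1.0000+0.8070)
  = 0.0001 + 0.0020 + 0.0071 + 0.0146 + 0.0235 + 0.0432 + 0.0741 + 0.1073 + 0.1430 + 0.1807 = 0.5956
G = 1 − 0.5956 = 0.4044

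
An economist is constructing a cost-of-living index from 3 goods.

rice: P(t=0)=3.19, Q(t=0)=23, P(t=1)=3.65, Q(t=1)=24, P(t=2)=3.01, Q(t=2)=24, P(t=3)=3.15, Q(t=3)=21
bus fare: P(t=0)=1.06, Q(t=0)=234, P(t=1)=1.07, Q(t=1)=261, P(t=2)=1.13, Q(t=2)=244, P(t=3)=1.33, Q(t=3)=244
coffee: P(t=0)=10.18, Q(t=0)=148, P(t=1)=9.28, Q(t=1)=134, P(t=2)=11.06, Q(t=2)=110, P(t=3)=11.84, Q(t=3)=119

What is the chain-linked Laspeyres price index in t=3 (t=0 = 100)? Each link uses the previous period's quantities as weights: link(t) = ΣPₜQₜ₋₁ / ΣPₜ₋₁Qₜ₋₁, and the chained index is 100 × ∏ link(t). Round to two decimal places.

Link t=0→t=1:
ΣP(t=1)Q(t=0) = 3.65×23 + 1.07×234 + 9.28×148 = 83.95 + 250.38 + 1373.44 = 1707.77
ΣP(t=0)Q(t=0) = 3.19×23 + 1.06×234 + 10.18×148 = 73.37 + 248.04 + 1506.64 = 1828.05
link = 1707.77/1828.05 = 0.934203
Link t=1→t=2:
ΣP(t=2)Q(t=1) = 3.01×24 + 1.13×261 + 11.06×134 = 72.24 + 294.93 + 1482.04 = 1849.21
ΣP(t=1)Q(t=1) = 3.65×24 + 1.07×261 + 9.28×134 = 87.6 + 279.27 + 1243.52 = 1610.39
link = 1849.21/1610.39 = 1.148299
Link t=2→t=3:
ΣP(t=3)Q(t=2) = 3.15×24 + 1.33×244 + 11.84×110 = 75.6 + 324.52 + 1302.4 = 1702.52
ΣP(t=2)Q(t=2) = 3.01×24 + 1.13×244 + 11.06×110 = 72.24 + 275.72 + 1216.6 = 1564.56
link = 1702.52/1564.56 = 1.088178
Chained index = 100 × 0.934203 × 1.148299 × 1.088178 = 116.7338

116.73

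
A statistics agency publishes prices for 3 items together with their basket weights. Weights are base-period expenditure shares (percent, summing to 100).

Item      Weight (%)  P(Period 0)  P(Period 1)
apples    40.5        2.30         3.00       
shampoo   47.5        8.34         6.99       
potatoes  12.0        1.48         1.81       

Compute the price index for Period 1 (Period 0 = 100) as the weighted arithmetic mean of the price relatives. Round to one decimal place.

apples: 40.5 × (3.00/2.30) = 40.5 × 1.304348 = 52.8261
shampoo: 47.5 × (6.99/8.34) = 47.5 × 0.838129 = 39.8112
potatoes: 12.0 × (1.81/1.48) = 12.0 × 1.222973 = 14.6757
Index = Σ wᵢ·(p₁ᵢ/p₀ᵢ) = 52.8261 + 39.8112 + 14.6757 = 107.3129

107.3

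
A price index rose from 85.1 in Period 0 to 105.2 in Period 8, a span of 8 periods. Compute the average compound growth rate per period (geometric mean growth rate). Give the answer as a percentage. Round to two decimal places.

Growth factor = (105.2/85.1)^(1/8) = (1.236193)^(1/8) = 1.026859
Growth rate = 1.026859 − 1 = 0.026859 = 2.6859%

2.69%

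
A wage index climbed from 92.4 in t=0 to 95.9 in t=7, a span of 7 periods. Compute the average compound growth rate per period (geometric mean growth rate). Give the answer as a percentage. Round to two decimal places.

Growth factor = (95.9/92.4)^(1/7) = (1.037879)^(1/7) = 1.005325
Growth rate = 1.005325 − 1 = 0.005325 = 0.5325%

0.53%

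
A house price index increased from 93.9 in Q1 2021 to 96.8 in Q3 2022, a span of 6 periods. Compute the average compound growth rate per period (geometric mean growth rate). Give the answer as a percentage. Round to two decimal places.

0.51%

Growth factor = (96.8/93.9)^(1/6) = (1.030884)^(1/6) = 1.005082
Growth rate = 1.005082 − 1 = 0.005082 = 0.5082%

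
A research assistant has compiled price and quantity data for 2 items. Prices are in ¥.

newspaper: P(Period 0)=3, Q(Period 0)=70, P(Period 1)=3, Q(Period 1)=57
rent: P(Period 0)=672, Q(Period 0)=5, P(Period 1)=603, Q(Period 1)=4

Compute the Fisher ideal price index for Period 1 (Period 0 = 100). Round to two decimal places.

90.34

Laspeyres component (base-period weights):
ΣP(Period 1)Q(Period 0) = 3×70 + 603×5 = 210 + 3015 = 3225
ΣP(Period 0)Q(Period 0) = 3×70 + 672×5 = 210 + 3360 = 3570
L = 3225 / 3570 × 100 = 90.3361
Paasche component (current-period weights):
ΣP(Period 1)Q(Period 1) = 3×57 + 603×4 = 171 + 2412 = 2583
ΣP(Period 0)Q(Period 1) = 3×57 + 672×4 = 171 + 2688 = 2859
P = 2583 / 2859 × 100 = 90.3463
Fisher = √(L × P) = √(90.3361 × 90.3463) = 90.3412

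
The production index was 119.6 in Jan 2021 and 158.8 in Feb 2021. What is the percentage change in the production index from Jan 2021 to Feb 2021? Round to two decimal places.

32.78%

Change = (158.8 − 119.6) / 119.6 × 100
       = 39.2 / 119.6 × 100 = 32.7759%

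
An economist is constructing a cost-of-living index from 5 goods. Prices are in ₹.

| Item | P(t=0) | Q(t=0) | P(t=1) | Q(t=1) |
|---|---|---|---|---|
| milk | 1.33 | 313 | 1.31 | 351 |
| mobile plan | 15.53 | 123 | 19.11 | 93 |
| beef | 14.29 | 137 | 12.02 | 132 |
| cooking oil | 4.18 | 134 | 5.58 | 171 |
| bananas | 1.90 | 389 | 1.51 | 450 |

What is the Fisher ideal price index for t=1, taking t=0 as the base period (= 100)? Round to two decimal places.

102.26

Laspeyres component (base-period weights):
ΣP(t=1)Q(t=0) = 1.31×313 + 19.11×123 + 12.02×137 + 5.58×134 + 1.51×389 = 410.03 + 2350.53 + 1646.74 + 747.72 + 587.39 = 5742.41
ΣP(t=0)Q(t=0) = 1.33×313 + 15.53×123 + 14.29×137 + 4.18×134 + 1.90×389 = 416.29 + 1910.19 + 1957.73 + 560.12 + 739.1 = 5583.43
L = 5742.41 / 5583.43 × 100 = 102.8474
Paasche component (current-period weights):
ΣP(t=1)Q(t=1) = 1.31×351 + 19.11×93 + 12.02×132 + 5.58×171 + 1.51×450 = 459.81 + 1777.23 + 1586.64 + 954.18 + 679.5 = 5457.36
ΣP(t=0)Q(t=1) = 1.33×351 + 15.53×93 + 14.29×132 + 4.18×171 + 1.90×450 = 466.83 + 1444.29 + 1886.28 + 714.78 + 855 = 5367.18
P = 5457.36 / 5367.18 × 100 = 101.6802
Fisher = √(L × P) = √(102.8474 × 101.6802) = 102.2621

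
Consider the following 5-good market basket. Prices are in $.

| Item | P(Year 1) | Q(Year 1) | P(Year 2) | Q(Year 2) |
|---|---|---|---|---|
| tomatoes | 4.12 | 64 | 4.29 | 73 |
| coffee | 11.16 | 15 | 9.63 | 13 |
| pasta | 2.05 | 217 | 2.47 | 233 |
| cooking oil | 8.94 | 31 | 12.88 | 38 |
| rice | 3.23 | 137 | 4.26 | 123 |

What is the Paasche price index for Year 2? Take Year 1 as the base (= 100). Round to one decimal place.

Paasche price index uses current-period quantities as weights.
ΣP(Year 2)·Q(Year 2) = 4.29×73 + 9.63×13 + 2.47×233 + 12.88×38 + 4.26×123 = 313.17 + 125.19 + 575.51 + 489.44 + 523.98 = 2027.29
ΣP(Year 1)·Q(Year 2) = 4.12×73 + 11.16×13 + 2.05×233 + 8.94×38 + 3.23×123 = 300.76 + 145.08 + 477.65 + 339.72 + 397.29 = 1660.5
Index = 2027.29 / 1660.5 × 100 = 122.0891

122.1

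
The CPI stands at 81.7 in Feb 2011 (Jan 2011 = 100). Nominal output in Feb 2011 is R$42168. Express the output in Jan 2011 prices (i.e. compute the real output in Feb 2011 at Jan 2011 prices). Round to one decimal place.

Real = Nominal ÷ (Index/100) = 42168 ÷ (81.7/100)
     = 42168 ÷ 0.817 = 51613.2191

51613.2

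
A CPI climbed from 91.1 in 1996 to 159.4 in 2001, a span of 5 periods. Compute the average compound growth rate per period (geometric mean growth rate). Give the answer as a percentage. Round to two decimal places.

11.84%

Growth factor = (159.4/91.1)^(1/5) = (1.749726)^(1/5) = 1.118392
Growth rate = 1.118392 − 1 = 0.118392 = 11.8392%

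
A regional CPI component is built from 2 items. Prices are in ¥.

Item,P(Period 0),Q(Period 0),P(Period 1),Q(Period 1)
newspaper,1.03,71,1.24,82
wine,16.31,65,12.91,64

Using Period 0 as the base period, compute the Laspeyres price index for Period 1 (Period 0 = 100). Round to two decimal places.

Laspeyres price index uses base-period quantities as weights.
ΣP(Period 1)·Q(Period 0) = 1.24×71 + 12.91×65 = 88.04 + 839.15 = 927.19
ΣP(Period 0)·Q(Period 0) = 1.03×71 + 16.31×65 = 73.13 + 1060.15 = 1133.28
Index = 927.19 / 1133.28 × 100 = 81.8147

81.81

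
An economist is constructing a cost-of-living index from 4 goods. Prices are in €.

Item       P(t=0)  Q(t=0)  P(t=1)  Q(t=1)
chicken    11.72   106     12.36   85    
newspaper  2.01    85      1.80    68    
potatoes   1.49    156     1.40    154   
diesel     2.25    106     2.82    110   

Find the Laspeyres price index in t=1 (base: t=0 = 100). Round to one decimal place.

105.1

Laspeyres price index uses base-period quantities as weights.
ΣP(t=1)·Q(t=0) = 12.36×106 + 1.80×85 + 1.40×156 + 2.82×106 = 1310.16 + 153 + 218.4 + 298.92 = 1980.48
ΣP(t=0)·Q(t=0) = 11.72×106 + 2.01×85 + 1.49×156 + 2.25×106 = 1242.32 + 170.85 + 232.44 + 238.5 = 1884.11
Index = 1980.48 / 1884.11 × 100 = 105.1149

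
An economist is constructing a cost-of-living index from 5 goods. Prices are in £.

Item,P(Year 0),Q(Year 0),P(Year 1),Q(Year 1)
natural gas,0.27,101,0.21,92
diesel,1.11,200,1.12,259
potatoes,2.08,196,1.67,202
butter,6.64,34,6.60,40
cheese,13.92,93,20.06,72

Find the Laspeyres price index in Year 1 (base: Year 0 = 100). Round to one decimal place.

122.3

Laspeyres price index uses base-period quantities as weights.
ΣP(Year 1)·Q(Year 0) = 0.21×101 + 1.12×200 + 1.67×196 + 6.60×34 + 20.06×93 = 21.21 + 224 + 327.32 + 224.4 + 1865.58 = 2662.51
ΣP(Year 0)·Q(Year 0) = 0.27×101 + 1.11×200 + 2.08×196 + 6.64×34 + 13.92×93 = 27.27 + 222 + 407.68 + 225.76 + 1294.56 = 2177.27
Index = 2662.51 / 2177.27 × 100 = 122.2866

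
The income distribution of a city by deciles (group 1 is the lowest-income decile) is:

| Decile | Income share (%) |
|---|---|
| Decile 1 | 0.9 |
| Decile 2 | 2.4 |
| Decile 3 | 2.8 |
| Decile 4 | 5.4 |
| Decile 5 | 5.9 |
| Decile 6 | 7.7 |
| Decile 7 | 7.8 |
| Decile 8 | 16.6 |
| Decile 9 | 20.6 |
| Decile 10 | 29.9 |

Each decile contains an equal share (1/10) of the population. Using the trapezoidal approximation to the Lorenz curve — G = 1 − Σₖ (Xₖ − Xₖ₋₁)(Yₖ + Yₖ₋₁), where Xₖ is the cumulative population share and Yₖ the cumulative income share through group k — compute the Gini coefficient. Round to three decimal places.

Cumulative income shares Yₖ: 0.0090, 0.0330, 0.0610, 0.1150, 0.1740, 0.2510, 0.3290, 0.4950, 0.7010, 1.0000
Σ (Xₖ−Xₖ₋₁)(Yₖ+Yₖ₋₁) = (1/10)(0.0090+0.0000) + (1/10)(0.0330+0.0090) + (1/10)(0.0610+0.0330) + (1/10)(0.1150+0.0610) + (1/10)(0.1740+0.1150) + (1/10)(0.2510+0.1740) + (1/10)(0.3290+0.2510) + (1/10)(0.4950+0.3290) + (1/10)(0.7010+0.4950) + (1/10)(1.0000+0.7010)
  = 0.0009 + 0.0042 + 0.0094 + 0.0176 + 0.0289 + 0.0425 + 0.0580 + 0.0824 + 0.1196 + 0.1701 = 0.5336
G = 1 − 0.5336 = 0.4664

0.466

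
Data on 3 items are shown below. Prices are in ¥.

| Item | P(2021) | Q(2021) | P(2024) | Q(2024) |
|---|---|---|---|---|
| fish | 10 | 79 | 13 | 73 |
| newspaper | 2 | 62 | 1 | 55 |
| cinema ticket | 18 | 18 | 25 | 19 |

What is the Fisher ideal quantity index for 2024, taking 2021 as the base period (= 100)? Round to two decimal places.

Laspeyres component (base-period weights):
ΣP(2021)Q(2024) = 10×73 + 2×55 + 18×19 = 730 + 110 + 342 = 1182
ΣP(2021)Q(2021) = 10×79 + 2×62 + 18×18 = 790 + 124 + 324 = 1238
L = 1182 / 1238 × 100 = 95.4766
Paasche component (current-period weights):
ΣP(2024)Q(2024) = 13×73 + 1×55 + 25×19 = 949 + 55 + 475 = 1479
ΣP(2024)Q(2021) = 13×79 + 1×62 + 25×18 = 1027 + 62 + 450 = 1539
P = 1479 / 1539 × 100 = 96.1014
Fisher = √(L × P) = √(95.4766 × 96.1014) = 95.7885

95.79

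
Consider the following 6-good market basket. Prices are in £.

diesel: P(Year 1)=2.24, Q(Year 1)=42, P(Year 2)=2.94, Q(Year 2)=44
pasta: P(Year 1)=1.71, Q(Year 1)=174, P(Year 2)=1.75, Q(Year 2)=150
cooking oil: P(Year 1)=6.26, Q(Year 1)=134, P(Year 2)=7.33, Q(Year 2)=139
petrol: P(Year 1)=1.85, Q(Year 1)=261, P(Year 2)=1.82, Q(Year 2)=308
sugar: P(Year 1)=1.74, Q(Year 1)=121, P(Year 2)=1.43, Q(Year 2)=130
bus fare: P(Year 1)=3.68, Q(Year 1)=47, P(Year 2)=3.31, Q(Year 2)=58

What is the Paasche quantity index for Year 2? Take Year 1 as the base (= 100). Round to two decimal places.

Paasche quantity index uses current-period prices as weights.
ΣP(Year 2)·Q(Year 2) = 2.94×44 + 1.75×150 + 7.33×139 + 1.82×308 + 1.43×130 + 3.31×58 = 129.36 + 262.5 + 1018.87 + 560.56 + 185.9 + 191.98 = 2349.17
ΣP(Year 2)·Q(Year 1) = 2.94×42 + 1.75×174 + 7.33×134 + 1.82×261 + 1.43×121 + 3.31×47 = 123.48 + 304.5 + 982.22 + 475.02 + 173.03 + 155.57 = 2213.82
Index = 2349.17 / 2213.82 × 100 = 106.1139

106.11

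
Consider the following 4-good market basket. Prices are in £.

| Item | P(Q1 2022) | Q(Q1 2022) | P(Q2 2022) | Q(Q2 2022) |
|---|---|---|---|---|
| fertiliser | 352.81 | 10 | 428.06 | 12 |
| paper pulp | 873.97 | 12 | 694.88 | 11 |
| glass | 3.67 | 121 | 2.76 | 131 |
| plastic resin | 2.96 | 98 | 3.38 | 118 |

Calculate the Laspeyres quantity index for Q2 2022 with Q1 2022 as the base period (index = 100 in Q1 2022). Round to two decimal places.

Laspeyres quantity index uses base-period prices as weights.
ΣP(Q1 2022)·Q(Q2 2022) = 352.81×12 + 873.97×11 + 3.67×131 + 2.96×118 = 4233.72 + 9613.67 + 480.77 + 349.28 = 14677.44
ΣP(Q1 2022)·Q(Q1 2022) = 352.81×10 + 873.97×12 + 3.67×121 + 2.96×98 = 3528.1 + 10487.64 + 444.07 + 290.08 = 14749.89
Index = 14677.44 / 14749.89 × 100 = 99.5088

99.51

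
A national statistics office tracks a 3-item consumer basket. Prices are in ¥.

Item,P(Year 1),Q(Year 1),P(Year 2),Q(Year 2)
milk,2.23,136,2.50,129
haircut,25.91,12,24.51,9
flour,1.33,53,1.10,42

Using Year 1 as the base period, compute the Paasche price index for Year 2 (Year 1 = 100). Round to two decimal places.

Paasche price index uses current-period quantities as weights.
ΣP(Year 2)·Q(Year 2) = 2.50×129 + 24.51×9 + 1.10×42 = 322.5 + 220.59 + 46.2 = 589.29
ΣP(Year 1)·Q(Year 2) = 2.23×129 + 25.91×9 + 1.33×42 = 287.67 + 233.19 + 55.86 = 576.72
Index = 589.29 / 576.72 × 100 = 102.1796

102.18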